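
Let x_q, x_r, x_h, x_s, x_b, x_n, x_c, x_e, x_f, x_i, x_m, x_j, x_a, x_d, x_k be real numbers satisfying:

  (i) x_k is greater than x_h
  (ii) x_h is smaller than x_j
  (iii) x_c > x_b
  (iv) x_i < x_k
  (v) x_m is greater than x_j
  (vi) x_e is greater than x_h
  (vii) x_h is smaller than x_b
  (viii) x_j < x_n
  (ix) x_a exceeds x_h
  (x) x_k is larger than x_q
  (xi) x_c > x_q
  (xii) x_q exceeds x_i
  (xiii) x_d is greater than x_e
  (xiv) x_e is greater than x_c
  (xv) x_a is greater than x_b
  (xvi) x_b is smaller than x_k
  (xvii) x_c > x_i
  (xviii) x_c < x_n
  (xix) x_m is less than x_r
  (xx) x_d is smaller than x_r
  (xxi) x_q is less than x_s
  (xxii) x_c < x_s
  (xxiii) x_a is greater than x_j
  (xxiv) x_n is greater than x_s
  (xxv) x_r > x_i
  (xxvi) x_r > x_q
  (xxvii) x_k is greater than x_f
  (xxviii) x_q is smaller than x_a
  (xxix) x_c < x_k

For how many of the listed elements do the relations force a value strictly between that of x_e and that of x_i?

The relations place x_i below x_e. An element lies strictly between them when it is forced above x_i and also forced below x_e.
Above x_i: {x_q, x_c, x_s, x_k, x_n, x_a, x_d, x_r}. Below x_e: {x_q, x_h, x_b, x_c}.
Intersection: {x_q, x_c} — 2.

2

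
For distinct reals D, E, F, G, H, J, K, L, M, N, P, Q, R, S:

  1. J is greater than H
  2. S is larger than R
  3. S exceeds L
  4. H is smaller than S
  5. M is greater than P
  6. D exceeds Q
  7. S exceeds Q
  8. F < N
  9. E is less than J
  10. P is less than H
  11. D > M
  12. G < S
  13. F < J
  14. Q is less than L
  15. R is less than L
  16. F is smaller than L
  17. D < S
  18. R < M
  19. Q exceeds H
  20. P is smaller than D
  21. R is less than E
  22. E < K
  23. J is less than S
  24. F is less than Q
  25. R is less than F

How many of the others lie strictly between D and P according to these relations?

3

Chaining upward from P reaches: H, J, M, Q, L, S.
Chaining downward from D reaches: R, F, H, M, Q.
Strictly between P and D are those in both lists: H, M, Q — 3 elements.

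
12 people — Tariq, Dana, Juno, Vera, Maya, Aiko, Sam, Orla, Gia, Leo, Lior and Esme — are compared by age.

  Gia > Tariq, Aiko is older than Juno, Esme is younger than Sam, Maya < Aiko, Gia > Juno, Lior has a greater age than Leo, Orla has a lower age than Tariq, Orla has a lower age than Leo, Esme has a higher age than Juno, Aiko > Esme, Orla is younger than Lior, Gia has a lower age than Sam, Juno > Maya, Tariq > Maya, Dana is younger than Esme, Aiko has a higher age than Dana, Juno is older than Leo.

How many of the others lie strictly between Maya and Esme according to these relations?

The relations place Maya below Esme. An element lies strictly between them when it is forced above Maya and also forced below Esme.
Above Maya: {Tariq, Juno, Aiko, Gia, Sam}. Below Esme: {Dana, Orla, Leo, Juno}.
Intersection: {Juno} — 1.

1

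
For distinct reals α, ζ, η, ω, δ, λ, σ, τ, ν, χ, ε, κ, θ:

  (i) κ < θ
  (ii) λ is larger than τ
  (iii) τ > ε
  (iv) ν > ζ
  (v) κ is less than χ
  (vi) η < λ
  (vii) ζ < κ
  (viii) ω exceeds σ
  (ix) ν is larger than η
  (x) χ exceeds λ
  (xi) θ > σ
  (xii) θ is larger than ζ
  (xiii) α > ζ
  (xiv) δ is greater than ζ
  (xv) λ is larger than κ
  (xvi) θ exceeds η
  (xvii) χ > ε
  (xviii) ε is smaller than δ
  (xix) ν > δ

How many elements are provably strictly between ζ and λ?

The relations place ζ below λ. An element lies strictly between them when it is forced above ζ and also forced below λ.
Above ζ: {κ, δ, ν, χ, α, θ}. Below λ: {η, ε, τ, κ}.
Intersection: {κ} — 1.

1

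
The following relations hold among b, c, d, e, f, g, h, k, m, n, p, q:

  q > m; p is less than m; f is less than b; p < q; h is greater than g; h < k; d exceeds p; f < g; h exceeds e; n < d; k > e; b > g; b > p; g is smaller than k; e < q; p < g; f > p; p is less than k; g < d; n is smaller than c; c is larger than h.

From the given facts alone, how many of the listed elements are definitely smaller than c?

6

The elements the relations force below c are p, f, g, n, e, h — no chain reaches any other.
That is 6.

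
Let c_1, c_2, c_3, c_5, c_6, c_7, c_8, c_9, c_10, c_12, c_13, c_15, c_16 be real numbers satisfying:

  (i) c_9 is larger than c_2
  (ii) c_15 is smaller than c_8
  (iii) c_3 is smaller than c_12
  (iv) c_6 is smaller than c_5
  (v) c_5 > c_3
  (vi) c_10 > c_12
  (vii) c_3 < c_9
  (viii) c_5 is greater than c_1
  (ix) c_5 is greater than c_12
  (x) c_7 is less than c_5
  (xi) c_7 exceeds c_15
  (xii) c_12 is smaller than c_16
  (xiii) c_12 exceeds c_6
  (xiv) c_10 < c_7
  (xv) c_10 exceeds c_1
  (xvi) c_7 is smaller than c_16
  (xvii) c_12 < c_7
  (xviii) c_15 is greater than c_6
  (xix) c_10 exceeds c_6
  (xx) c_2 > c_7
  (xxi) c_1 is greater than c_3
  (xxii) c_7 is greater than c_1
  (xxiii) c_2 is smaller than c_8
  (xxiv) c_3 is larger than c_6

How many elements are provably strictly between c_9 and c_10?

The relations place c_10 below c_9. An element lies strictly between them when it is forced above c_10 and also forced below c_9.
Above c_10: {c_7, c_2, c_16, c_8, c_5}. Below c_9: {c_6, c_3, c_1, c_15, c_12, c_7, c_2}.
Intersection: {c_7, c_2} — 2.

2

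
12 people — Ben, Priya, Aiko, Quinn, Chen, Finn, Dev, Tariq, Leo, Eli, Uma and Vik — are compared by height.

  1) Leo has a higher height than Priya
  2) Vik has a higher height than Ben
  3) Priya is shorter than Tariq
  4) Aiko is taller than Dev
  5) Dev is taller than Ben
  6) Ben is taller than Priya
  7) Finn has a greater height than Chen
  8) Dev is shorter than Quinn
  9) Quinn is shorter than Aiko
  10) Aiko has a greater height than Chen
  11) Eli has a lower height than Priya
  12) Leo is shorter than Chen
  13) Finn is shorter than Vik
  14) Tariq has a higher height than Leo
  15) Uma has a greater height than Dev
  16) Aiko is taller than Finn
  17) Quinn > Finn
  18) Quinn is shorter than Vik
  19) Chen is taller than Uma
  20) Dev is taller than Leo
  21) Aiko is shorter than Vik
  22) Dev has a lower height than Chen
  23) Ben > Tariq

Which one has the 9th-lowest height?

Chaining the given pairs: Eli < Priya < Leo < Tariq < Ben < Dev < Uma < Chen < Finn < Quinn < Aiko < Vik.
Counting 9 from the smallest end gives Finn.

Finn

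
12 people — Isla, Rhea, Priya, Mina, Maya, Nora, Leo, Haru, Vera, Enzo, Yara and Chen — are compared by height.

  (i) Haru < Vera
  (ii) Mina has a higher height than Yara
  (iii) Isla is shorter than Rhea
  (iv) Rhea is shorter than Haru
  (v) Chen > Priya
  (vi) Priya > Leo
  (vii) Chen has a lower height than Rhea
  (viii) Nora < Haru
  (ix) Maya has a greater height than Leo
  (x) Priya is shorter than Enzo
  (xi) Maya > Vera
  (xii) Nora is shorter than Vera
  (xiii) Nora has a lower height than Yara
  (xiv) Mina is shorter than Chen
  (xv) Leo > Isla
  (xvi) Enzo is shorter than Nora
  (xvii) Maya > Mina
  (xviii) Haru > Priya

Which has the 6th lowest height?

Yara

Chaining the given pairs: Isla < Leo < Priya < Enzo < Nora < Yara < Mina < Chen < Rhea < Haru < Vera < Maya.
Counting 6 from the smallest end gives Yara.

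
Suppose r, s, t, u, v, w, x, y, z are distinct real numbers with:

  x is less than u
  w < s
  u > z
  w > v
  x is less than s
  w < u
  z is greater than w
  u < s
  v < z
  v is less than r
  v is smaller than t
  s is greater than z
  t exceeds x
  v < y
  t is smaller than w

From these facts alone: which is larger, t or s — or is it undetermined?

t < w and w < z give t < z.
Then z < u extends the chain to u.
Then u < s extends the chain to s.
So s is larger.

s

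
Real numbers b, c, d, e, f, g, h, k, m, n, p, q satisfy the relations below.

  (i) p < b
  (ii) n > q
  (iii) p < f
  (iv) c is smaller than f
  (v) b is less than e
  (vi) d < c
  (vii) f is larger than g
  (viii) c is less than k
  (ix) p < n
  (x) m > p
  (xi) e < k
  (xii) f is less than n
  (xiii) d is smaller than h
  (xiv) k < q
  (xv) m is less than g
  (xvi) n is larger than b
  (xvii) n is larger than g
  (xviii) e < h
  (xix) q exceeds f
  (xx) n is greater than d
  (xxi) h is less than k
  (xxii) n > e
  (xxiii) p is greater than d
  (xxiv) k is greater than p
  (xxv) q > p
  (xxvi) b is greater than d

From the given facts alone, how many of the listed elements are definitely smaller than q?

From q the given relations immediately reach p, k, f.
From those, d, c, g, e, h — 8 in total.
From those, m, b — 10 in total.
Nothing else is reachable below q; 10 in all.

10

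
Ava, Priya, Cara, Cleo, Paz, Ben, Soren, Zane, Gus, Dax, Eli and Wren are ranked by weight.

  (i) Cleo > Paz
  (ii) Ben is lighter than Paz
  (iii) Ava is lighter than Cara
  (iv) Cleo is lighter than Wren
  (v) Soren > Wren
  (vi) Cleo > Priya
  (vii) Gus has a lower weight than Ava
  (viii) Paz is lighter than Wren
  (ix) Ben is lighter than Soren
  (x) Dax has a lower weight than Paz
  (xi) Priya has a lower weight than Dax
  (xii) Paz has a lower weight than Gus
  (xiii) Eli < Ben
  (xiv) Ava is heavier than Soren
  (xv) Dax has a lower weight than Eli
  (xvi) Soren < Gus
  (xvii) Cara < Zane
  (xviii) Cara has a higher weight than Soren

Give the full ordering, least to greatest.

Priya < Dax < Eli < Ben < Paz < Cleo < Wren < Soren < Gus < Ava < Cara < Zane

Each adjacent pair is fixed by a given relation: Priya < Dax; Dax < Eli; Eli < Ben; Ben < Paz; Paz < Cleo; Cleo < Wren; Wren < Soren; Soren < Gus; Gus < Ava; Ava < Cara; Cara < Zane. Chaining them end to end gives the full order.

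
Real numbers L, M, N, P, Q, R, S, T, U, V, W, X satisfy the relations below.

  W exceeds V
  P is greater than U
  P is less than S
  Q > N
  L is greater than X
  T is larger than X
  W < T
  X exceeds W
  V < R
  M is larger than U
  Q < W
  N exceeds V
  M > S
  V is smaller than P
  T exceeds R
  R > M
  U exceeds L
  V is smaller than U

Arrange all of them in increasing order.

The consecutive links are each given: V < N; N < Q; Q < W; W < X; X < L; L < U; U < P; P < S; S < M; M < R; R < T.

V < N < Q < W < X < L < U < P < S < M < R < T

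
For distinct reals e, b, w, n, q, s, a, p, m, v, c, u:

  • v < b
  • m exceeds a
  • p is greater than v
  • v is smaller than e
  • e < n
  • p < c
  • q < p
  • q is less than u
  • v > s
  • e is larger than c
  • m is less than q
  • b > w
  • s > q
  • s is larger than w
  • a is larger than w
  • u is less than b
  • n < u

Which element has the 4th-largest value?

e

Piecing the relations together gives one ordering: w < a < m < q < s < v < p < c < e < n < u < b.
The 4th largest is e.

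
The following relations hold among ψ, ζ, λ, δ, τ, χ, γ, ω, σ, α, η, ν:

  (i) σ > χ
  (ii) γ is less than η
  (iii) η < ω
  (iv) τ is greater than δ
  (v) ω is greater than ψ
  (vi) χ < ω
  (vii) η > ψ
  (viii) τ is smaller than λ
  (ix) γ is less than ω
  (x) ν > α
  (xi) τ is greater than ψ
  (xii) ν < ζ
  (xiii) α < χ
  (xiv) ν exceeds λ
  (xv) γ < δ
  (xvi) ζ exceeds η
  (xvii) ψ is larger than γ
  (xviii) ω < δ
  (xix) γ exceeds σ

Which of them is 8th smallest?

δ

The consecutive relations fix a unique order: α < χ < σ < γ < ψ < η < ω < δ < τ < λ < ν < ζ.
Counting 8 from the smallest end gives δ.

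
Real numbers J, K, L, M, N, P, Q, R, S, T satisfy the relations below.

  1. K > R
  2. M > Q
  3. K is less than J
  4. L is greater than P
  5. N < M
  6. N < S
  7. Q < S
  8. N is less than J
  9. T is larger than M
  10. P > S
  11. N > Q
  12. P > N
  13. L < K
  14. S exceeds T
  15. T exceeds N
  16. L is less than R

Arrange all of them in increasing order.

Nothing is placed below Q, so it is least; from there Q < N; N < M; M < T; T < S; S < P; P < L; L < R; R < K; K < J, each given directly.

Q < N < M < T < S < P < L < R < K < J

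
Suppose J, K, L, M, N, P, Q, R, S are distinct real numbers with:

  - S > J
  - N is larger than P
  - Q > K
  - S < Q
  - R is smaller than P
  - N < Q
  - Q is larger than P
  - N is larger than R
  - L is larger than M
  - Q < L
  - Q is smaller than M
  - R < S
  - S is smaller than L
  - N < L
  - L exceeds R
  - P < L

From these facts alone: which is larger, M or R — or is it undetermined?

Chaining the given relations: R < P < N < Q < M.
So M is larger.

M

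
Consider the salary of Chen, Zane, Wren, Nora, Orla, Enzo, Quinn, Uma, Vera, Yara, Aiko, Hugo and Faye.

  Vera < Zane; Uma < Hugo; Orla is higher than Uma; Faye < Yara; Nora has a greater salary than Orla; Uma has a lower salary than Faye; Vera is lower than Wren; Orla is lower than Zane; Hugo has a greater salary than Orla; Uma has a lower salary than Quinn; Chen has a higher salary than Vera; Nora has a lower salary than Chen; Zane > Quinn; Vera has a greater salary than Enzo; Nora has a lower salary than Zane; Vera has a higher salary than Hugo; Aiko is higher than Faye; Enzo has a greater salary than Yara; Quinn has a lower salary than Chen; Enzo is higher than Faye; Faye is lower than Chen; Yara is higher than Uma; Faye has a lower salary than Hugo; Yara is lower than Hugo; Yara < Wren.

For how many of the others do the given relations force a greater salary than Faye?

8

From Faye the given relations immediately reach Yara, Enzo, Aiko, Hugo, Chen.
From those, Vera, Wren — 7 in total.
From those, Zane — 8 in total.
No other element is forced above Faye by the given relations, so the count is 8.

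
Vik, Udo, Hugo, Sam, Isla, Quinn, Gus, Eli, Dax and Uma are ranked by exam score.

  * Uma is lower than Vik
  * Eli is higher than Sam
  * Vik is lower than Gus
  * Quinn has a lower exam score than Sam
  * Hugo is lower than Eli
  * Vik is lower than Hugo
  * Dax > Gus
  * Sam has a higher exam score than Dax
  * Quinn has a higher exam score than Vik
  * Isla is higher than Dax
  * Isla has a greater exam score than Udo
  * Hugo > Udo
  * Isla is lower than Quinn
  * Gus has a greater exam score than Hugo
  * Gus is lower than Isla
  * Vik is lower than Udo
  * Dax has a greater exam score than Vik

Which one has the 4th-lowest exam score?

The consecutive relations fix a unique order: Uma < Vik < Udo < Hugo < Gus < Dax < Isla < Quinn < Sam < Eli.
The 4th smallest is Hugo.

Hugo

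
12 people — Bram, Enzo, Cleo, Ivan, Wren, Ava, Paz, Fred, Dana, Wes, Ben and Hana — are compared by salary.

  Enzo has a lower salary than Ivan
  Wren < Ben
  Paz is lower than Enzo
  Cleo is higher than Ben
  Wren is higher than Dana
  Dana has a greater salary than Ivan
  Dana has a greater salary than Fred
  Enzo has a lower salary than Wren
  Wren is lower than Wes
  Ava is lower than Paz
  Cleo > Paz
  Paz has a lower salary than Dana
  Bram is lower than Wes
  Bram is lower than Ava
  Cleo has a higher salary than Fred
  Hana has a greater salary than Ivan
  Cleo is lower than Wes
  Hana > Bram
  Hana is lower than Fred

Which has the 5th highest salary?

Dana

The consecutive relations fix a unique order: Bram < Ava < Paz < Enzo < Ivan < Hana < Fred < Dana < Wren < Ben < Cleo < Wes.
The 5th largest is Dana.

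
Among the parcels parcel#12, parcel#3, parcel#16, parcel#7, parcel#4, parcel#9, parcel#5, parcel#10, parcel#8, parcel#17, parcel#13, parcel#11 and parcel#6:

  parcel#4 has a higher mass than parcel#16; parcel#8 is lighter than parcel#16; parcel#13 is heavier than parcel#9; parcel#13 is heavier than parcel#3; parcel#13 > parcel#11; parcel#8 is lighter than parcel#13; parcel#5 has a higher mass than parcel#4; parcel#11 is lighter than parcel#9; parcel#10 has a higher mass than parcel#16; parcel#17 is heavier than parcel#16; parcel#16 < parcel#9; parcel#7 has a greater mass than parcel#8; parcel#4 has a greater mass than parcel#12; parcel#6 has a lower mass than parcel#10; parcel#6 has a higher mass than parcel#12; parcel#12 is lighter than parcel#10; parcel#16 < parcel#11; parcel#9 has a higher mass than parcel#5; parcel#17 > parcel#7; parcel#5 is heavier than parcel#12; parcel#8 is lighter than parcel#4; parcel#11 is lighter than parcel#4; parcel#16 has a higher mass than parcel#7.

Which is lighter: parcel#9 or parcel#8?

parcel#8

The relevant relations are parcel#8 < parcel#7; parcel#7 < parcel#16; parcel#16 < parcel#11; parcel#11 < parcel#4; parcel#4 < parcel#5; parcel#5 < parcel#9.
Together: parcel#8 < parcel#7 < parcel#16 < parcel#11 < parcel#4 < parcel#5 < parcel#9.
So parcel#8 < parcel#9; parcel#8 is the lighter of the two.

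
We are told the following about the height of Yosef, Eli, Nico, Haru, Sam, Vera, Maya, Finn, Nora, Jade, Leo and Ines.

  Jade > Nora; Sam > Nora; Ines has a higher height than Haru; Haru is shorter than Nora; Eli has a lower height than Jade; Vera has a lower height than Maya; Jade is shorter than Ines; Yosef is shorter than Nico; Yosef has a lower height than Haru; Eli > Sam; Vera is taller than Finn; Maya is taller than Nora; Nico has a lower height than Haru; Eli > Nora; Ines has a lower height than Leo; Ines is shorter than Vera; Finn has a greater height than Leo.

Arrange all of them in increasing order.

Yosef < Nico < Haru < Nora < Sam < Eli < Jade < Ines < Leo < Finn < Vera < Maya

Nothing is placed below Yosef, so it is least; from there Yosef < Nico; Nico < Haru; Haru < Nora; Nora < Sam; Sam < Eli; Eli < Jade; Jade < Ines; Ines < Leo; Leo < Finn; Finn < Vera; Vera < Maya, each given directly.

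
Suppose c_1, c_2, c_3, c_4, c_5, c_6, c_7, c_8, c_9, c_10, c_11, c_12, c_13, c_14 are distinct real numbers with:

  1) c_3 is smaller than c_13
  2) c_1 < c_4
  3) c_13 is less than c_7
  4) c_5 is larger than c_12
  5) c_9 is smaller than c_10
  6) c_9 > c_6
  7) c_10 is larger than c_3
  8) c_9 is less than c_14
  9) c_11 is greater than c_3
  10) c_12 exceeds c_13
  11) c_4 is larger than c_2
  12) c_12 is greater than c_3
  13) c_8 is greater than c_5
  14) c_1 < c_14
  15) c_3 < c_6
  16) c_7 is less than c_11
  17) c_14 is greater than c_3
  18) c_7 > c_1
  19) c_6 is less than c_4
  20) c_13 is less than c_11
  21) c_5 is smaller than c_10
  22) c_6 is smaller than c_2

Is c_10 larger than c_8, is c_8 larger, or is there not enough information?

Following every chain through c_8: below c_8 we get c_3, c_13, c_12, c_5.
c_10 is not reached, and no chain runs the other way from c_10 to c_8.
So the given relations leave the order of c_8 and c_10 undetermined.

undetermined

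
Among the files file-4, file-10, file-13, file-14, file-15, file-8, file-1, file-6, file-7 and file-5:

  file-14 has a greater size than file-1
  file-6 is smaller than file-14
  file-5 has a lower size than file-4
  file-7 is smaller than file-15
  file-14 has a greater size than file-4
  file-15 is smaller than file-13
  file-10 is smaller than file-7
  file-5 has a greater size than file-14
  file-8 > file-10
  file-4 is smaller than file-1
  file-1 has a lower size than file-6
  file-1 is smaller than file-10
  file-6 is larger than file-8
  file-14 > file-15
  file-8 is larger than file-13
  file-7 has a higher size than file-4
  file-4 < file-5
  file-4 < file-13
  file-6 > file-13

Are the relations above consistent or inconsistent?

inconsistent

Chaining the given relations yields file-4 < file-1 < file-10 < file-7 < file-15 < file-13 < file-8 < file-6 < file-14 < file-5, so file-4 < file-5. But one relation states file-5 < file-4. These cannot both hold.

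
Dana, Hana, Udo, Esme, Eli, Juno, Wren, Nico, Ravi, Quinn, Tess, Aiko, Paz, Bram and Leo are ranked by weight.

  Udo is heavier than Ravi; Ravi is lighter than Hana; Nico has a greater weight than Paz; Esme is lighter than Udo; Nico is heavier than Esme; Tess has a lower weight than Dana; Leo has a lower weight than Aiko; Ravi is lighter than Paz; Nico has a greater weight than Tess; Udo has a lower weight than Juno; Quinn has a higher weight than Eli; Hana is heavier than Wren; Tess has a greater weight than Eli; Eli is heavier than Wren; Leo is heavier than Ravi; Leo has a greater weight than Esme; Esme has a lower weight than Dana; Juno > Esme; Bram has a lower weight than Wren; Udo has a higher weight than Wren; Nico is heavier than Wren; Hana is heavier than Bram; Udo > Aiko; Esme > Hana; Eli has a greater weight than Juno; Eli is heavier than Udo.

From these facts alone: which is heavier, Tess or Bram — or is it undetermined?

Tess

Bram < Wren and Wren < Hana give Bram < Hana.
Then Hana < Esme extends the chain to Esme.
Then Esme < Leo extends the chain to Leo.
With Leo < Aiko: Bram < Wren < Hana < Esme < Leo < Aiko.
Then Aiko < Udo extends the chain to Udo.
Then Udo < Juno extends the chain to Juno.
Then Juno < Eli extends the chain to Eli.
With Eli < Tess: Bram < Wren < Hana < Esme < Leo < Aiko < Udo < Juno < Eli < Tess.
So Tess is heavier.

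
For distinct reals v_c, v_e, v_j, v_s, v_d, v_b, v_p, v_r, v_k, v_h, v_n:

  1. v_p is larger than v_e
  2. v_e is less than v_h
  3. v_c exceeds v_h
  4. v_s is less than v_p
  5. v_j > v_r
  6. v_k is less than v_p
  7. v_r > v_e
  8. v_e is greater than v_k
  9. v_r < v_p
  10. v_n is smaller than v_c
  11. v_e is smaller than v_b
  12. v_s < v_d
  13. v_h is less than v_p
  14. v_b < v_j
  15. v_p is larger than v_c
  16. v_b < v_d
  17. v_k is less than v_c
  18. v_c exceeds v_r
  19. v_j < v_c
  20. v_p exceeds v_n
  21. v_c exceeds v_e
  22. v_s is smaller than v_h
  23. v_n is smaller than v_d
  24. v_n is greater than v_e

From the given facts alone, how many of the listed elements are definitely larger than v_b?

4

From v_b the given relations immediately reach v_d, v_j.
From those, v_c — 3 in total.
From those, v_p — 4 in total.
Nothing else is reachable above v_b; 4 in all.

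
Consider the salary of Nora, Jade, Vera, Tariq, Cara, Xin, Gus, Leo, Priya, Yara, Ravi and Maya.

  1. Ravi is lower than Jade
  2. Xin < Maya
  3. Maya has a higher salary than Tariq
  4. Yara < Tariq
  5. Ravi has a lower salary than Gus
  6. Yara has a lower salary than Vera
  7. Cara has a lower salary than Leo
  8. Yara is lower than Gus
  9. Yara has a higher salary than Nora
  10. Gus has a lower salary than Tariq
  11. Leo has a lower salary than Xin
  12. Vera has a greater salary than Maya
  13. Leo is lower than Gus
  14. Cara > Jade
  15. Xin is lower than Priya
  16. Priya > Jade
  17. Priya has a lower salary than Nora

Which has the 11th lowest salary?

Chaining the given pairs: Ravi < Jade < Cara < Leo < Xin < Priya < Nora < Yara < Gus < Tariq < Maya < Vera.
Counting 11 from the smallest end gives Maya.

Maya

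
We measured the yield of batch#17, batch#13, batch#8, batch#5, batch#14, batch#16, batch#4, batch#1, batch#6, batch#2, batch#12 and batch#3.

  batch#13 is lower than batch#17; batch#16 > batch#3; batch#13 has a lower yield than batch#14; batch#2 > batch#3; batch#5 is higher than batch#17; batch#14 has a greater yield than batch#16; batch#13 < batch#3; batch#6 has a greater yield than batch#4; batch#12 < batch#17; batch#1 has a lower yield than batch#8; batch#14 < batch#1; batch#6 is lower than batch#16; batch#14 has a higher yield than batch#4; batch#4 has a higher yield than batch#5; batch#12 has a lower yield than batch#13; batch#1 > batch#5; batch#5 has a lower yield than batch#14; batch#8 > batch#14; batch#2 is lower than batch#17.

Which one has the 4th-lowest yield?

Piecing the relations together gives one ordering: batch#12 < batch#13 < batch#3 < batch#2 < batch#17 < batch#5 < batch#4 < batch#6 < batch#16 < batch#14 < batch#1 < batch#8.
The 4th smallest is batch#2.

batch#2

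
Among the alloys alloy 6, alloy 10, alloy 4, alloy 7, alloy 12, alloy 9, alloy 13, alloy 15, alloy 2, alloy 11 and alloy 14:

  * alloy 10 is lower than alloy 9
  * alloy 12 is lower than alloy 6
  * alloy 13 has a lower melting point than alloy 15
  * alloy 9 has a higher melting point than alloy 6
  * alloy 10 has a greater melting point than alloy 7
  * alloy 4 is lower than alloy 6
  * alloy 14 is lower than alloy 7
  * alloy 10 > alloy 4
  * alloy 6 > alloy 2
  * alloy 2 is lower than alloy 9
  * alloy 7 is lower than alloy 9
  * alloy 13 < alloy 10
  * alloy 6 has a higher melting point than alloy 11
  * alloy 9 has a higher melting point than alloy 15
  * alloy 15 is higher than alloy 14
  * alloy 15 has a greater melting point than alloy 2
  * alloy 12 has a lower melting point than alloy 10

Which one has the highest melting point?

Chaining downward from alloy 9: directly below it, alloy 7, alloy 2, alloy 6, alloy 10, alloy 15; then alloy 14, alloy 12, alloy 4, alloy 13, alloy 11.
That covers every other element, and nothing is given above alloy 9, so alloy 9 is the highest melting point.

alloy 9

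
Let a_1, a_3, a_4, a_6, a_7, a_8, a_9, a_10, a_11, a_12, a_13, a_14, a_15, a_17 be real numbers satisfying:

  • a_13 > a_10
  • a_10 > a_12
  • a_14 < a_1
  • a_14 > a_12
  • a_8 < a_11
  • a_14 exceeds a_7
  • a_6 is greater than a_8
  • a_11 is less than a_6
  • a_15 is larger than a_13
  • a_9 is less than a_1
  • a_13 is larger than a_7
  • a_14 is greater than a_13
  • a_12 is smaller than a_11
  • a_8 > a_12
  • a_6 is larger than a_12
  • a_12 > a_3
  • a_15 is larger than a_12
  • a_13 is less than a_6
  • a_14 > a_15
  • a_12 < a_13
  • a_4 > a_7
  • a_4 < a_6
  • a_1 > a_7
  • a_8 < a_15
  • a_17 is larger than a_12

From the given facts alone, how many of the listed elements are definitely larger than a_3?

10

From a_3 the given relations immediately reach a_12.
From those, a_10, a_13, a_8, a_11, a_17, a_15, a_14, a_6 — 9 in total.
From those, a_1 — 10 in total.
No other element is forced above a_3 by the given relations, so the count is 10.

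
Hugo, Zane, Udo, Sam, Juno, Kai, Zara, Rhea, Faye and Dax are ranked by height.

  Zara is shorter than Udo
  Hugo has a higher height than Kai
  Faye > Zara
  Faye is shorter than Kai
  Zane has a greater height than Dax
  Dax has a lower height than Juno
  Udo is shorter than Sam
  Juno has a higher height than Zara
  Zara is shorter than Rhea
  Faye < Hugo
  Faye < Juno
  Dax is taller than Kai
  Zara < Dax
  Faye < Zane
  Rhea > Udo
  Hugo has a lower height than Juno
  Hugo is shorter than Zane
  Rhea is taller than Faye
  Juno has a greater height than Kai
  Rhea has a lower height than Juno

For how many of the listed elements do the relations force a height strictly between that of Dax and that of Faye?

Chaining upward from Faye reaches: Rhea, Kai, Hugo, Zane, Juno.
Chaining downward from Dax reaches: Zara, Kai.
Strictly between Faye and Dax are those in both lists: Kai — 1 element.

1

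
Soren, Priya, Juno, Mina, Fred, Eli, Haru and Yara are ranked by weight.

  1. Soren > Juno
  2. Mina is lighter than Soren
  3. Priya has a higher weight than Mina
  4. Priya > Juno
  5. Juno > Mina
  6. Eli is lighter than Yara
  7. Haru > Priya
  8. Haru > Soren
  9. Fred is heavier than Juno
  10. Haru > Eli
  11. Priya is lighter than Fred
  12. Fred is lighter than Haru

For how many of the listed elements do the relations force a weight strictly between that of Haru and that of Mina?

Chaining upward from Mina reaches: Juno, Priya, Fred, Soren.
Chaining downward from Haru reaches: Juno, Eli, Priya, Fred, Soren.
Strictly between Mina and Haru are those in both lists: Juno, Priya, Fred, Soren — 4 elements.

4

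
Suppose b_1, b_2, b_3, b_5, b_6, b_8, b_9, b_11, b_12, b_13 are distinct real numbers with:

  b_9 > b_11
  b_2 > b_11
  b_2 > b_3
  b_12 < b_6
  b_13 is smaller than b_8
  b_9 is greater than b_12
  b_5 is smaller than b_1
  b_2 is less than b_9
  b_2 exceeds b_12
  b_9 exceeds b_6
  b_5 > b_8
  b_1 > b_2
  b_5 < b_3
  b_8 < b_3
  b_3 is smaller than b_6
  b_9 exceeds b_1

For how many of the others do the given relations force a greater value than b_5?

From b_5 the given relations immediately reach b_3, b_1.
From those, b_6, b_2, b_9 — 5 in total.
Nothing else is reachable above b_5; 5 in all.

5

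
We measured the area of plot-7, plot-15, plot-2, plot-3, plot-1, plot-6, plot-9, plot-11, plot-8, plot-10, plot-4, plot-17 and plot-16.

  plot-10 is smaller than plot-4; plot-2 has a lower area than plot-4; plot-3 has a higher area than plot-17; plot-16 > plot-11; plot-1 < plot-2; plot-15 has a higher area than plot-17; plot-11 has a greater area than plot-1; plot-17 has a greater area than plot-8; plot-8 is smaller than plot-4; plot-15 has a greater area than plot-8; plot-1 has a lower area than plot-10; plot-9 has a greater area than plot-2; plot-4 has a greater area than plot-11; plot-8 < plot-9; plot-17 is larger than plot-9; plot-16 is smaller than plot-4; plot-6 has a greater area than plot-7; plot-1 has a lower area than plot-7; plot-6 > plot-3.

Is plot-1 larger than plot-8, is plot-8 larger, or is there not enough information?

Following every chain through plot-1: above plot-1 we get plot-2, plot-11, plot-10, plot-9, plot-16, plot-4, plot-17, plot-7, plot-15, plot-3, plot-6.
plot-8 is not reached, and no chain runs the other way from plot-8 to plot-1.
So the given relations leave the order of plot-1 and plot-8 undetermined.

undetermined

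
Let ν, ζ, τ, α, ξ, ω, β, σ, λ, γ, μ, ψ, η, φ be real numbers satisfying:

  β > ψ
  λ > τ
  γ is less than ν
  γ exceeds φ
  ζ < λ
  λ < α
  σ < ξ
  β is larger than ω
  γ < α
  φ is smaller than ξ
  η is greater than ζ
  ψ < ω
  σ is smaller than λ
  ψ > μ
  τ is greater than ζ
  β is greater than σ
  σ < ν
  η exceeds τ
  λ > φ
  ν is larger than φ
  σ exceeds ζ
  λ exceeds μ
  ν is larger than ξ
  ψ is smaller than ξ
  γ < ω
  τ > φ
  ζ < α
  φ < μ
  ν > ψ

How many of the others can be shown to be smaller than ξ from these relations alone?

The elements the relations force below ξ are ζ, σ, φ, μ, ψ — no chain reaches any other.
That is 5.

5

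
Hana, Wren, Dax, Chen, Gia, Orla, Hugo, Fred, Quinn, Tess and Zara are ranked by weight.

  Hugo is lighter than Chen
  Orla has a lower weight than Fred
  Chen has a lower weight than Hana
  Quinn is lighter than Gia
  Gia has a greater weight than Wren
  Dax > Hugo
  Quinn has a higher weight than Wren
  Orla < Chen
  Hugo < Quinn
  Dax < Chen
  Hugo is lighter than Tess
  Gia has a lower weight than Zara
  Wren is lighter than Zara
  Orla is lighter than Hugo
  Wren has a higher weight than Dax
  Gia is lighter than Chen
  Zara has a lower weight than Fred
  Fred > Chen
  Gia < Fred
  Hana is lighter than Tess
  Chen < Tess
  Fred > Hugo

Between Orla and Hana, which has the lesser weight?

Chaining the given relations: Orla < Hugo < Dax < Wren < Quinn < Gia < Chen < Hana.
So Orla < Hana; Orla is the lighter of the two.

Orla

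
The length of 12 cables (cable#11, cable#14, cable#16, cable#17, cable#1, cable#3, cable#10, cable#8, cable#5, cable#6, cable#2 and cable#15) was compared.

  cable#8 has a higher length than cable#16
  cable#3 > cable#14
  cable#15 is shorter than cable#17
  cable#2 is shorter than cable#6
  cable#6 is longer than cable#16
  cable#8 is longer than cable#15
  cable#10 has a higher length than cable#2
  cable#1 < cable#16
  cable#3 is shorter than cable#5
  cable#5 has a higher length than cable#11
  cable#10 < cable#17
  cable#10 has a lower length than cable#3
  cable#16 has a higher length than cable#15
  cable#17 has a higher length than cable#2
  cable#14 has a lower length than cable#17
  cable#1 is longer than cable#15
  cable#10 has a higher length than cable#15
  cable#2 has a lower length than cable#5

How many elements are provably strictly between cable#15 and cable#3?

1

The relations place cable#15 below cable#3. An element lies strictly between them when it is forced above cable#15 and also forced below cable#3.
Above cable#15: {cable#1, cable#10, cable#16, cable#17, cable#6, cable#5, cable#8}. Below cable#3: {cable#14, cable#2, cable#10}.
Intersection: {cable#10} — 1.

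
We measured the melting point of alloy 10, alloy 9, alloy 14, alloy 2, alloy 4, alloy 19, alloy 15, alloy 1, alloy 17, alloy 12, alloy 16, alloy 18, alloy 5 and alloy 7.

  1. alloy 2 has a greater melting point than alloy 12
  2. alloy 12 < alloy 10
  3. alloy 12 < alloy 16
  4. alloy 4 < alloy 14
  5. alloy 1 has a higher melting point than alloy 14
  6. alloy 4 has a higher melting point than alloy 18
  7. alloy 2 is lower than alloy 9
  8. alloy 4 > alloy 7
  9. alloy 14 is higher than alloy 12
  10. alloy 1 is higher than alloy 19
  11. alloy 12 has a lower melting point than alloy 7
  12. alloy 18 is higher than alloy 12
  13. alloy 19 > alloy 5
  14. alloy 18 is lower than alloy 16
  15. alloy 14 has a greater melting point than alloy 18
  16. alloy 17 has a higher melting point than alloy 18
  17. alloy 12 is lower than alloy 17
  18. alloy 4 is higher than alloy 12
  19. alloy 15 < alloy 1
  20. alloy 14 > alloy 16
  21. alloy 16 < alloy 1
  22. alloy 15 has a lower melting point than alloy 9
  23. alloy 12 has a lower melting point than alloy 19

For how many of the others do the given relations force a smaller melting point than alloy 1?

9

The elements the relations force below alloy 1 are alloy 12, alloy 5, alloy 18, alloy 15, alloy 7, alloy 16, alloy 19, alloy 4, alloy 14 — no chain reaches any other.
That is 9.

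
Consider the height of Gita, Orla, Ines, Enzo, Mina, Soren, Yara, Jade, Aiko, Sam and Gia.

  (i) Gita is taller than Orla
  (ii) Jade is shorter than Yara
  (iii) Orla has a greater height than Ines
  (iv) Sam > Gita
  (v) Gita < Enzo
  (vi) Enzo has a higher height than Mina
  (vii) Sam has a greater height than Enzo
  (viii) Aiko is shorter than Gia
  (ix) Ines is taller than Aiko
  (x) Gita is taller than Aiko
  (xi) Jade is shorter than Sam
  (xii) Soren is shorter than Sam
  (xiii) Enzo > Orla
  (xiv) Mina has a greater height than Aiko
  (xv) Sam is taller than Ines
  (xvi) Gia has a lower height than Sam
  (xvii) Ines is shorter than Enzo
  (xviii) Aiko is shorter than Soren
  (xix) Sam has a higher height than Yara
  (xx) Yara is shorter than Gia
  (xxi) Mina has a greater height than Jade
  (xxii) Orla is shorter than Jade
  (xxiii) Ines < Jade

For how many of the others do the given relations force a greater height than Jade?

From Jade the given relations immediately reach Mina, Yara, Sam.
From those, Enzo, Gia — 5 in total.
Nothing else is reachable above Jade; 5 in all.

5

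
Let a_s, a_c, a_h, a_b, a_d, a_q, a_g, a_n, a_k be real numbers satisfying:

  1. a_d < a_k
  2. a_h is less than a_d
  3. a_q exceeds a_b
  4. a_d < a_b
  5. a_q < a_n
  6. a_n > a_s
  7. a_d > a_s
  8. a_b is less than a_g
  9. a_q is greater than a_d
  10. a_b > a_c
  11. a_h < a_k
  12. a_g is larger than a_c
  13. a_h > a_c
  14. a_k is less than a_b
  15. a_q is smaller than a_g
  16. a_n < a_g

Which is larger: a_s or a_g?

a_g

Chaining the given relations: a_s < a_d < a_k < a_b < a_q < a_n < a_g.
So a_s < a_g; a_g is the larger of the two.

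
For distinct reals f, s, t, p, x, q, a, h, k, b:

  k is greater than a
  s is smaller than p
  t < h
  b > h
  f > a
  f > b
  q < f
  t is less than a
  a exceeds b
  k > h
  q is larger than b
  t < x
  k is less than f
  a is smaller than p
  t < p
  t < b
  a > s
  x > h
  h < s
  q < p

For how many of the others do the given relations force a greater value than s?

From s the given relations immediately reach a, p.
From those, k, f — 4 in total.
Nothing else is reachable above s; 4 in all.

4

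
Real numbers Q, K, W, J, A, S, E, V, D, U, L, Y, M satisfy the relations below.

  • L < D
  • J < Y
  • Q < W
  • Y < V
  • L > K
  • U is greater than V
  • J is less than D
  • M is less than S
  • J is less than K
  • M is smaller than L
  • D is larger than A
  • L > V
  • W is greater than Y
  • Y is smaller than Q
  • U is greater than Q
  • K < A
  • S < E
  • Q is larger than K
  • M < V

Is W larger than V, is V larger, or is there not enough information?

undetermined

Following every chain through V: above V we get L, D, U; below V we get J, M, Y.
W is not reached, and no chain runs the other way from W to V.
So the given relations leave the order of V and W undetermined.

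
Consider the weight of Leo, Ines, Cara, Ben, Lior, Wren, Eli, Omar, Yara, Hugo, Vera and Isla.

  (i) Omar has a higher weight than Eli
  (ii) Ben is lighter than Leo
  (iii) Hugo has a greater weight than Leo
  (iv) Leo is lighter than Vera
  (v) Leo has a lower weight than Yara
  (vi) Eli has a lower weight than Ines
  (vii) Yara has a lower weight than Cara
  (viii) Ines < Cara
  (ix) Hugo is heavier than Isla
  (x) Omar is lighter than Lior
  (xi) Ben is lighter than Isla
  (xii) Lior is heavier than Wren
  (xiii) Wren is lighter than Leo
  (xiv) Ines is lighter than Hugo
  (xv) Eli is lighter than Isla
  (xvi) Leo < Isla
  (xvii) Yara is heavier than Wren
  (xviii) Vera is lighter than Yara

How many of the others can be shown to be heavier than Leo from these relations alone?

5

From Leo the given relations immediately reach Vera, Yara, Isla, Hugo.
From those, Cara — 5 in total.
Nothing else is reachable above Leo; 5 in all.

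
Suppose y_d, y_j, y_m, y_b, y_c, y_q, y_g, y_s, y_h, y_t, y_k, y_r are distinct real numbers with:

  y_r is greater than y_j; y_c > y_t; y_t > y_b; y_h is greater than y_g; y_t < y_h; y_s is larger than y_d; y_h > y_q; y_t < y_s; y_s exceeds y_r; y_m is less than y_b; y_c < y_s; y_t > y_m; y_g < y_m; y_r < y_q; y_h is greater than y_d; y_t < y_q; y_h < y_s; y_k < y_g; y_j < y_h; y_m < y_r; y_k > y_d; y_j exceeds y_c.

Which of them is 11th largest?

y_k

Piecing the relations together gives one ordering: y_d < y_k < y_g < y_m < y_b < y_t < y_c < y_j < y_r < y_q < y_h < y_s.
Counting 11 from the largest end gives y_k.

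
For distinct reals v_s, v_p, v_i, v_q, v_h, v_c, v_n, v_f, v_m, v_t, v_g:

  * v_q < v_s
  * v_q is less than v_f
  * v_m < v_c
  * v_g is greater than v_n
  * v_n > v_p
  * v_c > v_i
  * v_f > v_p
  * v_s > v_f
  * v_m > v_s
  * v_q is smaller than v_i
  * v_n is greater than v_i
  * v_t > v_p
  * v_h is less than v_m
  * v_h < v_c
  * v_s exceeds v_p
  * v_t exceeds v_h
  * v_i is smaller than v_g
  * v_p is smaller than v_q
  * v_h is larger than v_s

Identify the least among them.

Chaining upward from v_p: directly above it, v_q, v_f, v_s, v_t, v_n; then v_h, v_m, v_i, v_g; then v_c.
That covers every other element, and nothing is given below v_p, so v_p is the least.

v_p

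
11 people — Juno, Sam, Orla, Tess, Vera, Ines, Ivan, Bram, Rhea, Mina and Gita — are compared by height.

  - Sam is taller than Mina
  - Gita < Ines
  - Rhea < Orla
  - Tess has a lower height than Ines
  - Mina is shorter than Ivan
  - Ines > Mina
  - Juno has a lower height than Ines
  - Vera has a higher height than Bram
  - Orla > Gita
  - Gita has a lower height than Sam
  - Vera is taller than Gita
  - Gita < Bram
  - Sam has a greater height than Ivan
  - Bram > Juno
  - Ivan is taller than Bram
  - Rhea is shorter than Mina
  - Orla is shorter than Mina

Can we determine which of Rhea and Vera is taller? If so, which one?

undetermined

Following every chain through Rhea: above Rhea we get Orla, Mina, Ivan, Sam, Ines.
Vera is not reached, and no chain runs the other way from Vera to Rhea.
So the given relations leave the order of Rhea and Vera undetermined.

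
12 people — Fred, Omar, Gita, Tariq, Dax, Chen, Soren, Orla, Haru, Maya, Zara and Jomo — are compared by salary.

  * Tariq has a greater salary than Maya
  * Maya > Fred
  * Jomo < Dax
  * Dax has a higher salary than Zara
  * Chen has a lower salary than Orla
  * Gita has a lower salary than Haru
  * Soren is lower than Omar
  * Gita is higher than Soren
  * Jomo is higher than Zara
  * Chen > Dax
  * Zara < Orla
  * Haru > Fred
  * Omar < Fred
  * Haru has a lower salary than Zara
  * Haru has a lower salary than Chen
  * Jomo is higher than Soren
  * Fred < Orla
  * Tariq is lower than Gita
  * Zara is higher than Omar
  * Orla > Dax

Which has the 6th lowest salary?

Chaining the given pairs: Soren < Omar < Fred < Maya < Tariq < Gita < Haru < Zara < Jomo < Dax < Chen < Orla.
Counting 6 from the smallest end gives Gita.

Gita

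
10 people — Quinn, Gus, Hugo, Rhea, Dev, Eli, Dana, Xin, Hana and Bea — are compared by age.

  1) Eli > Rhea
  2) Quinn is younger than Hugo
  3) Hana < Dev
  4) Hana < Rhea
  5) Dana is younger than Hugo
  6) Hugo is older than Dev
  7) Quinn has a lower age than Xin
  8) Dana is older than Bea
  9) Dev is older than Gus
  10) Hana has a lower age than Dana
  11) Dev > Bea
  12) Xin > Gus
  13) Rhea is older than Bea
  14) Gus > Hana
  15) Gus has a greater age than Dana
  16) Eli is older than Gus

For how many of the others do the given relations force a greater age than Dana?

The elements the relations force above Dana are Gus, Dev, Hugo, Xin, Eli — no chain reaches any other.
That is 5.

5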